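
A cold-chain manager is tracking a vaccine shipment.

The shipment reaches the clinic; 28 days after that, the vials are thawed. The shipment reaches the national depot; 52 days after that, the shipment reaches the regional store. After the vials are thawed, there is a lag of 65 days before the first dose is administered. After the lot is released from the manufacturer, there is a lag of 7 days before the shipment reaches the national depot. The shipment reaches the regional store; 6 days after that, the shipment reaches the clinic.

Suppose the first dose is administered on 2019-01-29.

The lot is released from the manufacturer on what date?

2018-08-24

The first dose is administered: Jan 29, 2019.
The vials are thawed: Jan 29, 2019 − 65 days = Nov 25, 2018.
The shipment reaches the clinic: Nov 25, 2018 − 28 days = Oct 28, 2018.
The shipment reaches the regional store: Oct 28, 2018 − 6 days = Oct 22, 2018.
The shipment reaches the national depot: Oct 22, 2018 − 52 days = Aug 31, 2018.
The lot is released from the manufacturer: Aug 31, 2018 − 7 days = Aug 24, 2018.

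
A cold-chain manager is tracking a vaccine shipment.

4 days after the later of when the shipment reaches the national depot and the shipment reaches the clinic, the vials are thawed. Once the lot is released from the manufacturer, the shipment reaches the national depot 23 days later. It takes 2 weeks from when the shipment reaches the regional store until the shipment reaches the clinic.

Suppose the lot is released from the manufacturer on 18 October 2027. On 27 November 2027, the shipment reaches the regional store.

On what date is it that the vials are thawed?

The lot is released from the manufacturer: Oct 18, 2027.
The shipment reaches the national depot: Oct 18, 2027 + 23 days = Nov 10, 2027.
The shipment reaches the regional store: Nov 27, 2027.
The shipment reaches the clinic: Nov 27, 2027 + 2 weeks = Dec 11, 2027.
Both prerequisites met — the shipment reaches the national depot (Nov 10, 2027), the shipment reaches the clinic (Dec 11, 2027); the later is Dec 11, 2027.
The vials are thawed: Dec 11, 2027 + 4 days = Dec 15, 2027.

15 December 2027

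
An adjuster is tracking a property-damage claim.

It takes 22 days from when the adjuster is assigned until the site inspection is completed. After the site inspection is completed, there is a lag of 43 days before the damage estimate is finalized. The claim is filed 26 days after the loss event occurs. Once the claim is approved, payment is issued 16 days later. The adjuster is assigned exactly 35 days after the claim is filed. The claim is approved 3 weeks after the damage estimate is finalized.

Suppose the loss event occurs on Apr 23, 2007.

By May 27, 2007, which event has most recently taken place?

The claim is filed

The loss event occurs: Apr 23, 2007.
The claim is filed: Apr 23, 2007 + 26 days = May 19, 2007.
The adjuster is assigned: May 19, 2007 + 35 days = Jun 23, 2007.
The site inspection is completed: Jun 23, 2007 + 22 days = Jul 15, 2007.
The damage estimate is finalized: Jul 15, 2007 + 43 days = Aug 27, 2007.
The claim is approved: Aug 27, 2007 + 3 weeks = Sep 17, 2007.
Payment is issued: Sep 17, 2007 + 16 days = Oct 3, 2007.
May 27, 2007 falls between when the claim is filed (May 19, 2007) and when the adjuster is assigned (Jun 23, 2007).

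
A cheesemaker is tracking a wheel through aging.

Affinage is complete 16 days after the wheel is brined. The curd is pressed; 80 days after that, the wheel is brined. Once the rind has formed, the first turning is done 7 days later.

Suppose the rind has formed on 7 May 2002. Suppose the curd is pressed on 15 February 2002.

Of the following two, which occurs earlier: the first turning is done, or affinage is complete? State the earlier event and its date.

The rind has formed: May 7, 2002.
The first turning is done: May 7, 2002 + 7 days = May 14, 2002.
The curd is pressed: Feb 15, 2002.
The wheel is brined: Feb 15, 2002 + 80 days = May 6, 2002.
Affinage is complete: May 6, 2002 + 16 days = May 22, 2002.
Comparing: the first turning is done on May 14, 2002 vs affinage is complete on May 22, 2002. Earlier: the first turning is done.

The first turning is done — 14 May 2002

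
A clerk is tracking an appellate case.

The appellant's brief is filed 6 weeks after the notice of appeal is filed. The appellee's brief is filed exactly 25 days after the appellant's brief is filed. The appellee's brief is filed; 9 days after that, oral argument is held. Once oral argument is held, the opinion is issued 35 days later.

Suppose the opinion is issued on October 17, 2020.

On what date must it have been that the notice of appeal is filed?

The opinion is issued: Oct 17, 2020.
Oral argument is held: Oct 17, 2020 − 35 days = Sep 12, 2020.
The appellee's brief is filed: Sep 12, 2020 − 9 days = Sep 3, 2020.
The appellant's brief is filed: Sep 3, 2020 − 25 days = Aug 9, 2020.
The notice of appeal is filed: Aug 9, 2020 − 6 weeks = Jun 28, 2020.

June 28, 2020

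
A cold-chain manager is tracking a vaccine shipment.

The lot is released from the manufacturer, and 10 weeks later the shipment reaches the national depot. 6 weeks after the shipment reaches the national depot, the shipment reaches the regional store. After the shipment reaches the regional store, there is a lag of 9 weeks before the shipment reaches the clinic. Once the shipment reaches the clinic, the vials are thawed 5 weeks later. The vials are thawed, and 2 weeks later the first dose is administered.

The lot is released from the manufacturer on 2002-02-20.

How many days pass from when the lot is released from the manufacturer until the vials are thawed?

Causal path: the lot is released from the manufacturer → the shipment reaches the national depot → the shipment reaches the regional store → the shipment reaches the clinic → the vials are thawed.
Total delay along the path: 10 + 6 + 9 + 5 weeks = 30 weeks = 210 days.

210 days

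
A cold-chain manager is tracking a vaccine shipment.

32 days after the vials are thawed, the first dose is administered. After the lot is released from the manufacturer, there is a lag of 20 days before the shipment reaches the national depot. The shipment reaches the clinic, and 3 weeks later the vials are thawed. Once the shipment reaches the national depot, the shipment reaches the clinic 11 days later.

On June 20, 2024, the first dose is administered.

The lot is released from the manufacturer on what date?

March 28, 2024

The first dose is administered: Jun 20, 2024.
The vials are thawed: Jun 20, 2024 − 32 days = May 19, 2024.
The shipment reaches the clinic: May 19, 2024 − 3 weeks = Apr 28, 2024.
The shipment reaches the national depot: Apr 28, 2024 − 11 days = Apr 17, 2024.
The lot is released from the manufacturer: Apr 17, 2024 − 20 days = Mar 28, 2024.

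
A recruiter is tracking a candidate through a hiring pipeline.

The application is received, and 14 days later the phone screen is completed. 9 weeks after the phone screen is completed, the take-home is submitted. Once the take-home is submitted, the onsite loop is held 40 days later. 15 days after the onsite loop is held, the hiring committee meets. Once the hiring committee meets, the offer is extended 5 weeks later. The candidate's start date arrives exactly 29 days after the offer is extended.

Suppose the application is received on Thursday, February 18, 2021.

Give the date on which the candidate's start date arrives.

The application is received: Feb 18, 2021.
The phone screen is completed: Feb 18, 2021 + 14 days = Mar 4, 2021.
The take-home is submitted: Mar 4, 2021 + 9 weeks = May 6, 2021.
The onsite loop is held: May 6, 2021 + 40 days = Jun 15, 2021.
The hiring committee meets: Jun 15, 2021 + 15 days = Jun 30, 2021.
The offer is extended: Jun 30, 2021 + 5 weeks = Aug 4, 2021.
The candidate's start date arrives: Aug 4, 2021 + 29 days = Sep 2, 2021.

Thursday, September 2, 2021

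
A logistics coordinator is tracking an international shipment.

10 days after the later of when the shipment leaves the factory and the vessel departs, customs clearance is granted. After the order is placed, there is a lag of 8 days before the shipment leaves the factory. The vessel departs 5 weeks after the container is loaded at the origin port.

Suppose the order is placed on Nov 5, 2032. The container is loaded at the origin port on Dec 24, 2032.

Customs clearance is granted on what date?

Feb 7, 2033

The order is placed: Nov 5, 2032.
The shipment leaves the factory: Nov 5, 2032 + 8 days = Nov 13, 2032.
The container is loaded at the origin port: Dec 24, 2032.
The vessel departs: Dec 24, 2032 + 5 weeks = Jan 28, 2033.
Both prerequisites met — the shipment leaves the factory (Nov 13, 2032), the vessel departs (Jan 28, 2033); the later is Jan 28, 2033.
Customs clearance is granted: Jan 28, 2033 + 10 days = Feb 7, 2033.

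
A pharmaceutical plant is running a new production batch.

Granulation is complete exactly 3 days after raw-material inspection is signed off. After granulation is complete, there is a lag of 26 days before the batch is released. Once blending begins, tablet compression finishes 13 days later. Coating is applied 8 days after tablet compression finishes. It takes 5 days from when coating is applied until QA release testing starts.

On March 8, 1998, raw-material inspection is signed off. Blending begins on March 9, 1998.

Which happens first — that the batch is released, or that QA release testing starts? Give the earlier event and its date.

QA release testing starts — April 4, 1998

Raw-material inspection is signed off: Mar 8, 1998.
Granulation is complete: Mar 8, 1998 + 3 days = Mar 11, 1998.
The batch is released: Mar 11, 1998 + 26 days = Apr 6, 1998.
Blending begins: Mar 9, 1998.
Tablet compression finishes: Mar 9, 1998 + 13 days = Mar 22, 1998.
Coating is applied: Mar 22, 1998 + 8 days = Mar 30, 1998.
QA release testing starts: Mar 30, 1998 + 5 days = Apr 4, 1998.
Comparing: the batch is released on Apr 6, 1998 vs QA release testing starts on Apr 4, 1998. Earlier: QA release testing starts.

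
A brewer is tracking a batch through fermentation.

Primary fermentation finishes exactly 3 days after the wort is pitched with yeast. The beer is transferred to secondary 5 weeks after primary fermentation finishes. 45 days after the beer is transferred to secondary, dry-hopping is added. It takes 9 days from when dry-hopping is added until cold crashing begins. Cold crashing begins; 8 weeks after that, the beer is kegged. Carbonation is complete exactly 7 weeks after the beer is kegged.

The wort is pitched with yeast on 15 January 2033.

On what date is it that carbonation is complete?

The wort is pitched with yeast: Jan 15, 2033.
Primary fermentation finishes: Jan 15, 2033 + 3 days = Jan 18, 2033.
The beer is transferred to secondary: Jan 18, 2033 + 5 weeks = Feb 22, 2033.
Dry-hopping is added: Feb 22, 2033 + 45 days = Apr 8, 2033.
Cold crashing begins: Apr 8, 2033 + 9 days = Apr 17, 2033.
The beer is kegged: Apr 17, 2033 + 8 weeks = Jun 12, 2033.
Carbonation is complete: Jun 12, 2033 + 7 weeks = Jul 31, 2033.

31 July 2033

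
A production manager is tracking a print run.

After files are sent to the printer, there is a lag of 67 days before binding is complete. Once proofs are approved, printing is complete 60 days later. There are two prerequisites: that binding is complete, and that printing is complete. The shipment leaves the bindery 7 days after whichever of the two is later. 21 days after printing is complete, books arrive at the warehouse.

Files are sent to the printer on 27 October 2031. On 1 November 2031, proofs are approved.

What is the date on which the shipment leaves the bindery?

9 January 2032

Files are sent to the printer: Oct 27, 2031.
Binding is complete: Oct 27, 2031 + 67 days = Jan 2, 2032.
Proofs are approved: Nov 1, 2031.
Printing is complete: Nov 1, 2031 + 60 days = Dec 31, 2031.
Both prerequisites met — binding is complete (Jan 2, 2032), printing is complete (Dec 31, 2031); the later is Jan 2, 2032.
The shipment leaves the bindery: Jan 2, 2032 + 7 days = Jan 9, 2032.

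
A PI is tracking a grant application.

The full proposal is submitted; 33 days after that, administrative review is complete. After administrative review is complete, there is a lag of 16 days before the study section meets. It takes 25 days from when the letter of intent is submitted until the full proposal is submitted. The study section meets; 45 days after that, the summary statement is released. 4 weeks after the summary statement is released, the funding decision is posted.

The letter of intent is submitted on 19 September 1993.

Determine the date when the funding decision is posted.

13 February 1994

The letter of intent is submitted: Sep 19, 1993.
The full proposal is submitted: Sep 19, 1993 + 25 days = Oct 14, 1993.
Administrative review is complete: Oct 14, 1993 + 33 days = Nov 16, 1993.
The study section meets: Nov 16, 1993 + 16 days = Dec 2, 1993.
The summary statement is released: Dec 2, 1993 + 45 days = Jan 16, 1994.
The funding decision is posted: Jan 16, 1994 + 4 weeks = Feb 13, 1994.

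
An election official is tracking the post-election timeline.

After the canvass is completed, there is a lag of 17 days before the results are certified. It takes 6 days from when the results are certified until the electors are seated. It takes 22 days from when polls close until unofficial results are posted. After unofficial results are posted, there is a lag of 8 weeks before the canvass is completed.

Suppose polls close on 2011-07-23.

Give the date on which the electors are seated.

2011-11-01

Polls close: Jul 23, 2011.
Unofficial results are posted: Jul 23, 2011 + 22 days = Aug 14, 2011.
The canvass is completed: Aug 14, 2011 + 8 weeks = Oct 9, 2011.
The results are certified: Oct 9, 2011 + 17 days = Oct 26, 2011.
The electors are seated: Oct 26, 2011 + 6 days = Nov 1, 2011.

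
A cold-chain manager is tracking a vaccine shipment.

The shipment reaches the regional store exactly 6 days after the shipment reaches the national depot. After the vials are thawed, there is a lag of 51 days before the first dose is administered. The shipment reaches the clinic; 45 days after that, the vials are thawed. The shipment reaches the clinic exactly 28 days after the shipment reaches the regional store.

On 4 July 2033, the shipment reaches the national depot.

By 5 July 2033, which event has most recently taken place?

The shipment reaches the national depot: Jul 4, 2033.
The shipment reaches the regional store: Jul 4, 2033 + 6 days = Jul 10, 2033.
The shipment reaches the clinic: Jul 10, 2033 + 28 days = Aug 7, 2033.
The vials are thawed: Aug 7, 2033 + 45 days = Sep 21, 2033.
The first dose is administered: Sep 21, 2033 + 51 days = Nov 11, 2033.
Jul 5, 2033 falls between when the shipment reaches the national depot (Jul 4, 2033) and when the shipment reaches the regional store (Jul 10, 2033).

The shipment reaches the national depot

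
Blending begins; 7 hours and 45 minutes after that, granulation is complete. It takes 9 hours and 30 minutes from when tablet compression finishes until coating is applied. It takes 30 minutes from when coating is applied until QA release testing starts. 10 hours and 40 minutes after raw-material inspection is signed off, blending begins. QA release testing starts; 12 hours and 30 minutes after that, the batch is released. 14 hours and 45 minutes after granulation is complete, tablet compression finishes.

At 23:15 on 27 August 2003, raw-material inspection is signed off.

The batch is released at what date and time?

Raw-material inspection is signed off: 23:15 Aug 27, 2003.
Blending begins: 23:15 Aug 27, 2003 + 10h40m = 09:55 Aug 28, 2003.
Granulation is complete: 09:55 Aug 28, 2003 + 7h45m = 17:40 Aug 28, 2003.
Tablet compression finishes: 17:40 Aug 28, 2003 + 14h45m = 08:25 Aug 29, 2003.
Coating is applied: 08:25 Aug 29, 2003 + 9h30m = 17:55 Aug 29, 2003.
QA release testing starts: 17:55 Aug 29, 2003 + 30m = 18:25 Aug 29, 2003.
The batch is released: 18:25 Aug 29, 2003 + 12h30m = 06:55 Aug 30, 2003.

06:55 on 30 August 2003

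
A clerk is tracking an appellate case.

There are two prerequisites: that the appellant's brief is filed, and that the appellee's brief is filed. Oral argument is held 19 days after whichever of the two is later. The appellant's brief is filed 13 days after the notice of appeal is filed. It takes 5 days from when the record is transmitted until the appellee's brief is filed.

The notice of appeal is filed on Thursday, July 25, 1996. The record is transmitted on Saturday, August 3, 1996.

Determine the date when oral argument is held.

The notice of appeal is filed: Jul 25, 1996.
The appellant's brief is filed: Jul 25, 1996 + 13 days = Aug 7, 1996.
The record is transmitted: Aug 3, 1996.
The appellee's brief is filed: Aug 3, 1996 + 5 days = Aug 8, 1996.
Both prerequisites met — the appellant's brief is filed (Aug 7, 1996), the appellee's brief is filed (Aug 8, 1996); the later is Aug 8, 1996.
Oral argument is held: Aug 8, 1996 + 19 days = Aug 27, 1996.

Tuesday, August 27, 1996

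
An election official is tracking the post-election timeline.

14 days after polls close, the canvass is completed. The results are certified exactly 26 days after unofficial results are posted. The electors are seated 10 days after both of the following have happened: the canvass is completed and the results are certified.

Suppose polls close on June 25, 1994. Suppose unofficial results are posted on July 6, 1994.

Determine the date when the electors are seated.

August 11, 1994

Polls close: Jun 25, 1994.
The canvass is completed: Jun 25, 1994 + 14 days = Jul 9, 1994.
Unofficial results are posted: Jul 6, 1994.
The results are certified: Jul 6, 1994 + 26 days = Aug 1, 1994.
Both prerequisites met — the canvass is completed (Jul 9, 1994), the results are certified (Aug 1, 1994); the later is Aug 1, 1994.
The electors are seated: Aug 1, 1994 + 10 days = Aug 11, 1994.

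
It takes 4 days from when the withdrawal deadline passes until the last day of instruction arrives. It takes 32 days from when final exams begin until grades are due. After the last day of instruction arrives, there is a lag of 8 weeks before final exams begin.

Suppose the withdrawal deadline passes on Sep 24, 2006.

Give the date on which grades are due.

Dec 25, 2006

The withdrawal deadline passes: Sep 24, 2006.
The last day of instruction arrives: Sep 24, 2006 + 4 days = Sep 28, 2006.
Final exams begin: Sep 28, 2006 + 8 weeks = Nov 23, 2006.
Grades are due: Nov 23, 2006 + 32 days = Dec 25, 2006.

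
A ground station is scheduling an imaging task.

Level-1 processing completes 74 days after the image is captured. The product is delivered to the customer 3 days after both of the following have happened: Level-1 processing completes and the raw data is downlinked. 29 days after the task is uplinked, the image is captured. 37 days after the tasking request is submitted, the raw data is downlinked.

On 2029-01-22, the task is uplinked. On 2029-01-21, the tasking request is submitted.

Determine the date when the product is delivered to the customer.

The task is uplinked: Jan 22, 2029.
The image is captured: Jan 22, 2029 + 29 days = Feb 20, 2029.
Level-1 processing completes: Feb 20, 2029 + 74 days = May 5, 2029.
The tasking request is submitted: Jan 21, 2029.
The raw data is downlinked: Jan 21, 2029 + 37 days = Feb 27, 2029.
Both prerequisites met — Level-1 processing completes (May 5, 2029), the raw data is downlinked (Feb 27, 2029); the later is May 5, 2029.
The product is delivered to the customer: May 5, 2029 + 3 days = May 8, 2029.

2029-05-08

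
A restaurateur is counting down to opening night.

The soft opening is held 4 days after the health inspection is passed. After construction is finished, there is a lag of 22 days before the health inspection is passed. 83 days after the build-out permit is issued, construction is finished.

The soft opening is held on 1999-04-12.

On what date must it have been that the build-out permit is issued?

The soft opening is held: Apr 12, 1999.
The health inspection is passed: Apr 12, 1999 − 4 days = Apr 8, 1999.
Construction is finished: Apr 8, 1999 − 22 days = Mar 17, 1999.
The build-out permit is issued: Mar 17, 1999 − 83 days = Dec 24, 1998.

1998-12-24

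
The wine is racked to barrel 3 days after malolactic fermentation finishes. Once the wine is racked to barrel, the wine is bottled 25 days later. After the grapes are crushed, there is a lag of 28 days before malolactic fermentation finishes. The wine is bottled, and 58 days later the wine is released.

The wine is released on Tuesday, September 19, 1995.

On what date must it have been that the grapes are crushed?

Sunday, May 28, 1995

The wine is released: Sep 19, 1995.
The wine is bottled: Sep 19, 1995 − 58 days = Jul 23, 1995.
The wine is racked to barrel: Jul 23, 1995 − 25 days = Jun 28, 1995.
Malolactic fermentation finishes: Jun 28, 1995 − 3 days = Jun 25, 1995.
The grapes are crushed: Jun 25, 1995 − 28 days = May 28, 1995.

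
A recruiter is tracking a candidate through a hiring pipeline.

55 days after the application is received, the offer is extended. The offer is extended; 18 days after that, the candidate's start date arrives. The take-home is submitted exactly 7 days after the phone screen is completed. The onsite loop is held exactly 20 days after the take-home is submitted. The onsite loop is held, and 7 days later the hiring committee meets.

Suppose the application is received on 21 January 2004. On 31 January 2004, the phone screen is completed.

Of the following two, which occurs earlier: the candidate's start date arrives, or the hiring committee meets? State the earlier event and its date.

The application is received: Jan 21, 2004.
The offer is extended: Jan 21, 2004 + 55 days = Mar 16, 2004.
The candidate's start date arrives: Mar 16, 2004 + 18 days = Apr 3, 2004.
The phone screen is completed: Jan 31, 2004.
The take-home is submitted: Jan 31, 2004 + 7 days = Feb 7, 2004.
The onsite loop is held: Feb 7, 2004 + 20 days = Feb 27, 2004.
The hiring committee meets: Feb 27, 2004 + 7 days = Mar 5, 2004.
Comparing: the candidate's start date arrives on Apr 3, 2004 vs the hiring committee meets on Mar 5, 2004. Earlier: the hiring committee meets.

The hiring committee meets — 5 March 2004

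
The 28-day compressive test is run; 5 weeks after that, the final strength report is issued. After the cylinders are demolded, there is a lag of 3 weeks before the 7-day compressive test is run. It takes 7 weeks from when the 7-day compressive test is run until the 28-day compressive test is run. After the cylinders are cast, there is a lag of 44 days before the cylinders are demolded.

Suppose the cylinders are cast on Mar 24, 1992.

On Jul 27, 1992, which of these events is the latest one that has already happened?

The 28-day compressive test is run

The cylinders are cast: Mar 24, 1992.
The cylinders are demolded: Mar 24, 1992 + 44 days = May 7, 1992.
The 7-day compressive test is run: May 7, 1992 + 3 weeks = May 28, 1992.
The 28-day compressive test is run: May 28, 1992 + 7 weeks = Jul 16, 1992.
The final strength report is issued: Jul 16, 1992 + 5 weeks = Aug 20, 1992.
Jul 27, 1992 falls between when the 28-day compressive test is run (Jul 16, 1992) and when the final strength report is issued (Aug 20, 1992).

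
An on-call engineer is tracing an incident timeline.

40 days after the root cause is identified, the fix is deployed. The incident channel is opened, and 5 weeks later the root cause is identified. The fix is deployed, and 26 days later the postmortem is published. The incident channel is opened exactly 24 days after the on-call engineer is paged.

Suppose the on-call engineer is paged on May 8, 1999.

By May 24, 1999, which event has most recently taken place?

The on-call engineer is paged: May 8, 1999.
The incident channel is opened: May 8, 1999 + 24 days = Jun 1, 1999.
The root cause is identified: Jun 1, 1999 + 5 weeks = Jul 6, 1999.
The fix is deployed: Jul 6, 1999 + 40 days = Aug 15, 1999.
The postmortem is published: Aug 15, 1999 + 26 days = Sep 10, 1999.
May 24, 1999 falls between when the on-call engineer is paged (May 8, 1999) and when the incident channel is opened (Jun 1, 1999).

The on-call engineer is paged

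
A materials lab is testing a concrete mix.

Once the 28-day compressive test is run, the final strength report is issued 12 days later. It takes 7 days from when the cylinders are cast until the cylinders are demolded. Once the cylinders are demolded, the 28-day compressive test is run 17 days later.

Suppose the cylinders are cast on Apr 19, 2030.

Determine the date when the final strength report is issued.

The cylinders are cast: Apr 19, 2030.
The cylinders are demolded: Apr 19, 2030 + 7 days = Apr 26, 2030.
The 28-day compressive test is run: Apr 26, 2030 + 17 days = May 13, 2030.
The final strength report is issued: May 13, 2030 + 12 days = May 25, 2030.

May 25, 2030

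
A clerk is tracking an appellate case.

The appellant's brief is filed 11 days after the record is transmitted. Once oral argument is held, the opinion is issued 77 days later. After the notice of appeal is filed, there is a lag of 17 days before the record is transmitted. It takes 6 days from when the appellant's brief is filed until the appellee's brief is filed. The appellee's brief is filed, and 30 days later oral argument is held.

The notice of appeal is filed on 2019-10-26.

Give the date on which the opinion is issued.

The notice of appeal is filed: Oct 26, 2019.
The record is transmitted: Oct 26, 2019 + 17 days = Nov 12, 2019.
The appellant's brief is filed: Nov 12, 2019 + 11 days = Nov 23, 2019.
The appellee's brief is filed: Nov 23, 2019 + 6 days = Nov 29, 2019.
Oral argument is held: Nov 29, 2019 + 30 days = Dec 29, 2019.
The opinion is issued: Dec 29, 2019 + 77 days = Mar 15, 2020.

2020-03-15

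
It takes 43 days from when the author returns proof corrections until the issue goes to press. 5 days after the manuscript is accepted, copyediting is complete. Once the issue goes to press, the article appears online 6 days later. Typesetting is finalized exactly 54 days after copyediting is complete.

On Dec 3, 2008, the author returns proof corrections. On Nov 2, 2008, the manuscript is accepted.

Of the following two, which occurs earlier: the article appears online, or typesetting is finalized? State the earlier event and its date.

The author returns proof corrections: Dec 3, 2008.
The issue goes to press: Dec 3, 2008 + 43 days = Jan 15, 2009.
The article appears online: Jan 15, 2009 + 6 days = Jan 21, 2009.
The manuscript is accepted: Nov 2, 2008.
Copyediting is complete: Nov 2, 2008 + 5 days = Nov 7, 2008.
Typesetting is finalized: Nov 7, 2008 + 54 days = Dec 31, 2008.
Comparing: the article appears online on Jan 21, 2009 vs typesetting is finalized on Dec 31, 2008. Earlier: typesetting is finalized.

Typesetting is finalized — Dec 31, 2008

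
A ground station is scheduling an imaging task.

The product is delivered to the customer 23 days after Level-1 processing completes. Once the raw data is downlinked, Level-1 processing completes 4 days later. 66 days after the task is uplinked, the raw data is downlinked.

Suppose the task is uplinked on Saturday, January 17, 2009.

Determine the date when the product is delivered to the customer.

The task is uplinked: Jan 17, 2009.
The raw data is downlinked: Jan 17, 2009 + 66 days = Mar 24, 2009.
Level-1 processing completes: Mar 24, 2009 + 4 days = Mar 28, 2009.
The product is delivered to the customer: Mar 28, 2009 + 23 days = Apr 20, 2009.

Monday, April 20, 2009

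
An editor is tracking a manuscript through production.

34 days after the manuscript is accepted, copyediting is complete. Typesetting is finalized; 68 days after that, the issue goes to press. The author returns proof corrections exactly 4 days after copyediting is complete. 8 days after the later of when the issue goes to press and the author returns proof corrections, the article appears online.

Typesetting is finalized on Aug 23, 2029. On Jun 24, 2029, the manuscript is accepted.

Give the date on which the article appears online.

Typesetting is finalized: Aug 23, 2029.
The issue goes to press: Aug 23, 2029 + 68 days = Oct 30, 2029.
The manuscript is accepted: Jun 24, 2029.
Copyediting is complete: Jun 24, 2029 + 34 days = Jul 28, 2029.
The author returns proof corrections: Jul 28, 2029 + 4 days = Aug 1, 2029.
Both prerequisites met — the issue goes to press (Oct 30, 2029), the author returns proof corrections (Aug 1, 2029); the later is Oct 30, 2029.
The article appears online: Oct 30, 2029 + 8 days = Nov 7, 2029.

Nov 7, 2029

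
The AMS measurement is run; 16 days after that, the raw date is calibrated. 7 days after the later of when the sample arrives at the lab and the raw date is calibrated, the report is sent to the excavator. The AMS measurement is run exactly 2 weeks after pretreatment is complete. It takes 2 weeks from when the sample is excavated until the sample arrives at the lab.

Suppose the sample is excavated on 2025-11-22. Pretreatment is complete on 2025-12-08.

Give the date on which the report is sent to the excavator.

2026-01-14

The sample is excavated: Nov 22, 2025.
The sample arrives at the lab: Nov 22, 2025 + 2 weeks = Dec 6, 2025.
Pretreatment is complete: Dec 8, 2025.
The AMS measurement is run: Dec 8, 2025 + 2 weeks = Dec 22, 2025.
The raw date is calibrated: Dec 22, 2025 + 16 days = Jan 7, 2026.
Both prerequisites met — the sample arrives at the lab (Dec 6, 2025), the raw date is calibrated (Jan 7, 2026); the later is Jan 7, 2026.
The report is sent to the excavator: Jan 7, 2026 + 7 days = Jan 14, 2026.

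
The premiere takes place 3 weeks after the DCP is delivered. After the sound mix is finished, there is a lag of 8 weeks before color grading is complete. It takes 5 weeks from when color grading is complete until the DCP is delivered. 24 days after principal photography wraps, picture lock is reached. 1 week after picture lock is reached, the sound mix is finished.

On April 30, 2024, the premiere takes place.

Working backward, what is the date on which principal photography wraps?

The premiere takes place: Apr 30, 2024.
The DCP is delivered: Apr 30, 2024 − 3 weeks = Apr 9, 2024.
Color grading is complete: Apr 9, 2024 − 5 weeks = Mar 5, 2024.
The sound mix is finished: Mar 5, 2024 − 8 weeks = Jan 9, 2024.
Picture lock is reached: Jan 9, 2024 − 1 week = Jan 2, 2024.
Principal photography wraps: Jan 2, 2024 − 24 days = Dec 9, 2023.

December 9, 2023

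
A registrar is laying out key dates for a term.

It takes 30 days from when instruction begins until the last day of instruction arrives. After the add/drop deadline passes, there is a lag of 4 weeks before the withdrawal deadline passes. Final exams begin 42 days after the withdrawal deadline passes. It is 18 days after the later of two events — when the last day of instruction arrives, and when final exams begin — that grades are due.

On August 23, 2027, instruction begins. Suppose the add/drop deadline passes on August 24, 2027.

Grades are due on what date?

November 20, 2027

Instruction begins: Aug 23, 2027.
The last day of instruction arrives: Aug 23, 2027 + 30 days = Sep 22, 2027.
The add/drop deadline passes: Aug 24, 2027.
The withdrawal deadline passes: Aug 24, 2027 + 4 weeks = Sep 21, 2027.
Final exams begin: Sep 21, 2027 + 42 days = Nov 2, 2027.
Both prerequisites met — the last day of instruction arrives (Sep 22, 2027), final exams begin (Nov 2, 2027); the later is Nov 2, 2027.
Grades are due: Nov 2, 2027 + 18 days = Nov 20, 2027.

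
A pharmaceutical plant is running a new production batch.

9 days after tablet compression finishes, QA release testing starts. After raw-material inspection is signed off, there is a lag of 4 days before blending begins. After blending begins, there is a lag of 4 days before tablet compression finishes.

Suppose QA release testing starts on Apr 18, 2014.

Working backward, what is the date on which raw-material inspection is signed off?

Apr 1, 2014

QA release testing starts: Apr 18, 2014.
Tablet compression finishes: Apr 18, 2014 − 9 days = Apr 9, 2014.
Blending begins: Apr 9, 2014 − 4 days = Apr 5, 2014.
Raw-material inspection is signed off: Apr 5, 2014 − 4 days = Apr 1, 2014.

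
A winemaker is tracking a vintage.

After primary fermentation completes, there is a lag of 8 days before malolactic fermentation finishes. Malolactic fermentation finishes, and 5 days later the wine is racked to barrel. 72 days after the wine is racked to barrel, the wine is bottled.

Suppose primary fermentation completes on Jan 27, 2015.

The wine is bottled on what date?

Apr 22, 2015

Primary fermentation completes: Jan 27, 2015.
Malolactic fermentation finishes: Jan 27, 2015 + 8 days = Feb 4, 2015.
The wine is racked to barrel: Feb 4, 2015 + 5 days = Feb 9, 2015.
The wine is bottled: Feb 9, 2015 + 72 days = Apr 22, 2015.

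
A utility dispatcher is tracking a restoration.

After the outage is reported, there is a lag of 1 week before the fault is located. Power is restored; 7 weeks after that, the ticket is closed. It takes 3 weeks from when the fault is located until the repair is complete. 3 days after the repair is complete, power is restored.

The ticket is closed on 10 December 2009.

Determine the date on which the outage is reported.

21 September 2009

The ticket is closed: Dec 10, 2009.
Power is restored: Dec 10, 2009 − 7 weeks = Oct 22, 2009.
The repair is complete: Oct 22, 2009 − 3 days = Oct 19, 2009.
The fault is located: Oct 19, 2009 − 3 weeks = Sep 28, 2009.
The outage is reported: Sep 28, 2009 − 1 week = Sep 21, 2009.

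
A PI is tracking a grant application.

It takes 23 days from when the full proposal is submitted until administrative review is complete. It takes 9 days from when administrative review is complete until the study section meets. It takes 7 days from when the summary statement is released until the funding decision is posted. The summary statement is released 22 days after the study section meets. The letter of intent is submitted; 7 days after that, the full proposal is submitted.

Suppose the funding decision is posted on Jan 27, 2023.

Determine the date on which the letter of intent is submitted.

Nov 20, 2022

The funding decision is posted: Jan 27, 2023.
The summary statement is released: Jan 27, 2023 − 7 days = Jan 20, 2023.
The study section meets: Jan 20, 2023 − 22 days = Dec 29, 2022.
Administrative review is complete: Dec 29, 2022 − 9 days = Dec 20, 2022.
The full proposal is submitted: Dec 20, 2022 − 23 days = Nov 27, 2022.
The letter of intent is submitted: Nov 27, 2022 − 7 days = Nov 20, 2022.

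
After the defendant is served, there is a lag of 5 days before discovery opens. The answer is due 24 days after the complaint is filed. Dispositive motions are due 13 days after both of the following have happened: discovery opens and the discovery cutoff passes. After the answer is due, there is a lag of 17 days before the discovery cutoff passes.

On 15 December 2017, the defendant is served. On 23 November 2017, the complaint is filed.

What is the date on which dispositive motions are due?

16 January 2018

The defendant is served: Dec 15, 2017.
Discovery opens: Dec 15, 2017 + 5 days = Dec 20, 2017.
The complaint is filed: Nov 23, 2017.
The answer is due: Nov 23, 2017 + 24 days = Dec 17, 2017.
The discovery cutoff passes: Dec 17, 2017 + 17 days = Jan 3, 2018.
Both prerequisites met — discovery opens (Dec 20, 2017), the discovery cutoff passes (Jan 3, 2018); the later is Jan 3, 2018.
Dispositive motions are due: Jan 3, 2018 + 13 days = Jan 16, 2018.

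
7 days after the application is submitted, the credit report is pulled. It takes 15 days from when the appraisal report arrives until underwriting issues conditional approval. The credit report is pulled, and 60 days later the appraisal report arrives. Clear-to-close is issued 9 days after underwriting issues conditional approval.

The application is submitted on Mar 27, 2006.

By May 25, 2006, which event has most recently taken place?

The credit report is pulled

The application is submitted: Mar 27, 2006.
The credit report is pulled: Mar 27, 2006 + 7 days = Apr 3, 2006.
The appraisal report arrives: Apr 3, 2006 + 60 days = Jun 2, 2006.
Underwriting issues conditional approval: Jun 2, 2006 + 15 days = Jun 17, 2006.
Clear-to-close is issued: Jun 17, 2006 + 9 days = Jun 26, 2006.
May 25, 2006 falls between when the credit report is pulled (Apr 3, 2006) and when the appraisal report arrives (Jun 2, 2006).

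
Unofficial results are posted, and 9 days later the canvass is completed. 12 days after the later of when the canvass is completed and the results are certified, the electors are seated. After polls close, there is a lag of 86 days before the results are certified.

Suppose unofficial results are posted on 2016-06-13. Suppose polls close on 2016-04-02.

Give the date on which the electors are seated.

Unofficial results are posted: Jun 13, 2016.
The canvass is completed: Jun 13, 2016 + 9 days = Jun 22, 2016.
Polls close: Apr 2, 2016.
The results are certified: Apr 2, 2016 + 86 days = Jun 27, 2016.
Both prerequisites met — the canvass is completed (Jun 22, 2016), the results are certified (Jun 27, 2016); the later is Jun 27, 2016.
The electors are seated: Jun 27, 2016 + 12 days = Jul 9, 2016.

2016-07-09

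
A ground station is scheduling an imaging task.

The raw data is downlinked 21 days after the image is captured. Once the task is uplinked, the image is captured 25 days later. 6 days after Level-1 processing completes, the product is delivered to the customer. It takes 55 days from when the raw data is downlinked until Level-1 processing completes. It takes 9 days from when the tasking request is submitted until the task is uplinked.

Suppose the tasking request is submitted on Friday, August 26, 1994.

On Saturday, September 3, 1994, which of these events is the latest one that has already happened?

The tasking request is submitted: Aug 26, 1994.
The task is uplinked: Aug 26, 1994 + 9 days = Sep 4, 1994.
The image is captured: Sep 4, 1994 + 25 days = Sep 29, 1994.
The raw data is downlinked: Sep 29, 1994 + 21 days = Oct 20, 1994.
Level-1 processing completes: Oct 20, 1994 + 55 days = Dec 14, 1994.
The product is delivered to the customer: Dec 14, 1994 + 6 days = Dec 20, 1994.
Sep 3, 1994 falls between when the tasking request is submitted (Aug 26, 1994) and when the task is uplinked (Sep 4, 1994).

The tasking request is submitted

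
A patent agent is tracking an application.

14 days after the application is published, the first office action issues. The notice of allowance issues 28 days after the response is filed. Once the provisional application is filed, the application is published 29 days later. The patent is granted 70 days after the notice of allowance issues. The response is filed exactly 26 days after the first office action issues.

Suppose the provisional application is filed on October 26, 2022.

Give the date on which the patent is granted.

The provisional application is filed: Oct 26, 2022.
The application is published: Oct 26, 2022 + 29 days = Nov 24, 2022.
The first office action issues: Nov 24, 2022 + 14 days = Dec 8, 2022.
The response is filed: Dec 8, 2022 + 26 days = Jan 3, 2023.
The notice of allowance issues: Jan 3, 2023 + 28 days = Jan 31, 2023.
The patent is granted: Jan 31, 2023 + 70 days = Apr 11, 2023.

April 11, 2023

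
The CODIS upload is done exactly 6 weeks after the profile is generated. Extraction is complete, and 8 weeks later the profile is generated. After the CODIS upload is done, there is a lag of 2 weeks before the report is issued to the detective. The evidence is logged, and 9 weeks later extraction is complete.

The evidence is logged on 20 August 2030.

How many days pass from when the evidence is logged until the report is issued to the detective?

Causal path: the evidence is logged → extraction is complete → the profile is generated → the CODIS upload is done → the report is issued to the detective.
Total delay along the path: 9 + 8 + 6 + 2 weeks = 25 weeks = 175 days.

175 days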